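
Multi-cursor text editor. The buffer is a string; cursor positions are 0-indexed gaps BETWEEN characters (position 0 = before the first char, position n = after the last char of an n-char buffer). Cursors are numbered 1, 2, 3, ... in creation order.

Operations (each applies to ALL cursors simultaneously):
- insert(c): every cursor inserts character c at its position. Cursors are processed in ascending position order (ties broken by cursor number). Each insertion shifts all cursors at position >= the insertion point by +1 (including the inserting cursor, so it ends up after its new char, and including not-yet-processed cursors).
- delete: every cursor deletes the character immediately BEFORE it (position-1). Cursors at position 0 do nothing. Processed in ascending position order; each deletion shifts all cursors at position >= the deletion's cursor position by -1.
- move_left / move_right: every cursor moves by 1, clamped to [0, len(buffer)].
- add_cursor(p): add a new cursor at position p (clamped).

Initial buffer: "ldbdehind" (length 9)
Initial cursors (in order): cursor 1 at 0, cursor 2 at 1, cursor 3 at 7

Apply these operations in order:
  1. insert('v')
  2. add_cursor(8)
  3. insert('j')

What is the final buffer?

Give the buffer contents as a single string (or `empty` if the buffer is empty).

After op 1 (insert('v')): buffer="vlvdbdehivnd" (len 12), cursors c1@1 c2@3 c3@10, authorship 1.2......3..
After op 2 (add_cursor(8)): buffer="vlvdbdehivnd" (len 12), cursors c1@1 c2@3 c4@8 c3@10, authorship 1.2......3..
After op 3 (insert('j')): buffer="vjlvjdbdehjivjnd" (len 16), cursors c1@2 c2@5 c4@11 c3@14, authorship 11.22.....4.33..

Answer: vjlvjdbdehjivjnd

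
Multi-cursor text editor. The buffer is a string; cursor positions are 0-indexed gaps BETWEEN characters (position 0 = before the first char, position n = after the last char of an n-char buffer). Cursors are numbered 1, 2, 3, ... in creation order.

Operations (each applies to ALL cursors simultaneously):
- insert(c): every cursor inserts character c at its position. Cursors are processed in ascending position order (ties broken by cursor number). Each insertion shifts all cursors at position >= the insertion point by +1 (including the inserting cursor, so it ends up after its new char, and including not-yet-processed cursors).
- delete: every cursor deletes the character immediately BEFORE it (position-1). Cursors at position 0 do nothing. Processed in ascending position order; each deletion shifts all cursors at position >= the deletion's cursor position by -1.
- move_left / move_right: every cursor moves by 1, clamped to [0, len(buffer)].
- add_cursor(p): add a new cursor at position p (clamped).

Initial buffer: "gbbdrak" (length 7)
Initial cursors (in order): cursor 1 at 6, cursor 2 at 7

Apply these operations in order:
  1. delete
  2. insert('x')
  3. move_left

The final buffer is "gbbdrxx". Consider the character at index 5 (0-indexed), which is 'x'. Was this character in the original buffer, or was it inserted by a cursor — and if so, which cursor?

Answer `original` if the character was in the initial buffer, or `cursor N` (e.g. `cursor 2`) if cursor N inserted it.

Answer: cursor 1

Derivation:
After op 1 (delete): buffer="gbbdr" (len 5), cursors c1@5 c2@5, authorship .....
After op 2 (insert('x')): buffer="gbbdrxx" (len 7), cursors c1@7 c2@7, authorship .....12
After op 3 (move_left): buffer="gbbdrxx" (len 7), cursors c1@6 c2@6, authorship .....12
Authorship (.=original, N=cursor N): . . . . . 1 2
Index 5: author = 1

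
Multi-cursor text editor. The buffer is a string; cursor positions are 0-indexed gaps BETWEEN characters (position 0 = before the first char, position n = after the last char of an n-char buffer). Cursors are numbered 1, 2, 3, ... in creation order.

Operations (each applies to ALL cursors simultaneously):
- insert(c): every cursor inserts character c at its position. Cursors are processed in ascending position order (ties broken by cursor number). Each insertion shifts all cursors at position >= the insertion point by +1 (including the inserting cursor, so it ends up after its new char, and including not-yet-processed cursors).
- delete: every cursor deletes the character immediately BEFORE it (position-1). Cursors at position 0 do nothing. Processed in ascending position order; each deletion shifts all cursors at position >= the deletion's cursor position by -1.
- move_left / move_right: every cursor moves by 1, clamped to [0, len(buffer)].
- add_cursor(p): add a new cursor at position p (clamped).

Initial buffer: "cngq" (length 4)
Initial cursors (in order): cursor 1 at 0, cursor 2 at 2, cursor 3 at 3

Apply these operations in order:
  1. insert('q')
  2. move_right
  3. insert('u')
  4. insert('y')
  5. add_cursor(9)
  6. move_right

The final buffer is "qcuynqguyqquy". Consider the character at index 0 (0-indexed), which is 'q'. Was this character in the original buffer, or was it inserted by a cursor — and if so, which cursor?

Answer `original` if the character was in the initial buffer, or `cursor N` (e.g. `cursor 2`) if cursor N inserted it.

After op 1 (insert('q')): buffer="qcnqgqq" (len 7), cursors c1@1 c2@4 c3@6, authorship 1..2.3.
After op 2 (move_right): buffer="qcnqgqq" (len 7), cursors c1@2 c2@5 c3@7, authorship 1..2.3.
After op 3 (insert('u')): buffer="qcunqguqqu" (len 10), cursors c1@3 c2@7 c3@10, authorship 1.1.2.23.3
After op 4 (insert('y')): buffer="qcuynqguyqquy" (len 13), cursors c1@4 c2@9 c3@13, authorship 1.11.2.223.33
After op 5 (add_cursor(9)): buffer="qcuynqguyqquy" (len 13), cursors c1@4 c2@9 c4@9 c3@13, authorship 1.11.2.223.33
After op 6 (move_right): buffer="qcuynqguyqquy" (len 13), cursors c1@5 c2@10 c4@10 c3@13, authorship 1.11.2.223.33
Authorship (.=original, N=cursor N): 1 . 1 1 . 2 . 2 2 3 . 3 3
Index 0: author = 1

Answer: cursor 1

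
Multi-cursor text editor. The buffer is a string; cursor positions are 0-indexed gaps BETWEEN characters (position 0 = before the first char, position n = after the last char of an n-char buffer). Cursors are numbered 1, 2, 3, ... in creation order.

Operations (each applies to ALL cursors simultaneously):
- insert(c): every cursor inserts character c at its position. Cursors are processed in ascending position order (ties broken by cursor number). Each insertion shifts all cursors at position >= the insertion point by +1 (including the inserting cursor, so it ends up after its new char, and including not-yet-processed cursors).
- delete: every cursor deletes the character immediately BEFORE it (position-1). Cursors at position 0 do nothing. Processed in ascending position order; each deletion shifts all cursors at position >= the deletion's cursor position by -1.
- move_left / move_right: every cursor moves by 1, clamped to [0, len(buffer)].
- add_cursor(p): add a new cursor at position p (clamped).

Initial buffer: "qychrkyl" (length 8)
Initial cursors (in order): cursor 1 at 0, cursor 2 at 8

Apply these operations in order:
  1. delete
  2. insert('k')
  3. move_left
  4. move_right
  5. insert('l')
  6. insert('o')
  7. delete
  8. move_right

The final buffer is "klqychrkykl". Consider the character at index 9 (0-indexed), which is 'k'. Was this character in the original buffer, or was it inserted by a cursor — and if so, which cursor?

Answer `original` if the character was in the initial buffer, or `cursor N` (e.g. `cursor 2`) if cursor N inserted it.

Answer: cursor 2

Derivation:
After op 1 (delete): buffer="qychrky" (len 7), cursors c1@0 c2@7, authorship .......
After op 2 (insert('k')): buffer="kqychrkyk" (len 9), cursors c1@1 c2@9, authorship 1.......2
After op 3 (move_left): buffer="kqychrkyk" (len 9), cursors c1@0 c2@8, authorship 1.......2
After op 4 (move_right): buffer="kqychrkyk" (len 9), cursors c1@1 c2@9, authorship 1.......2
After op 5 (insert('l')): buffer="klqychrkykl" (len 11), cursors c1@2 c2@11, authorship 11.......22
After op 6 (insert('o')): buffer="kloqychrkyklo" (len 13), cursors c1@3 c2@13, authorship 111.......222
After op 7 (delete): buffer="klqychrkykl" (len 11), cursors c1@2 c2@11, authorship 11.......22
After op 8 (move_right): buffer="klqychrkykl" (len 11), cursors c1@3 c2@11, authorship 11.......22
Authorship (.=original, N=cursor N): 1 1 . . . . . . . 2 2
Index 9: author = 2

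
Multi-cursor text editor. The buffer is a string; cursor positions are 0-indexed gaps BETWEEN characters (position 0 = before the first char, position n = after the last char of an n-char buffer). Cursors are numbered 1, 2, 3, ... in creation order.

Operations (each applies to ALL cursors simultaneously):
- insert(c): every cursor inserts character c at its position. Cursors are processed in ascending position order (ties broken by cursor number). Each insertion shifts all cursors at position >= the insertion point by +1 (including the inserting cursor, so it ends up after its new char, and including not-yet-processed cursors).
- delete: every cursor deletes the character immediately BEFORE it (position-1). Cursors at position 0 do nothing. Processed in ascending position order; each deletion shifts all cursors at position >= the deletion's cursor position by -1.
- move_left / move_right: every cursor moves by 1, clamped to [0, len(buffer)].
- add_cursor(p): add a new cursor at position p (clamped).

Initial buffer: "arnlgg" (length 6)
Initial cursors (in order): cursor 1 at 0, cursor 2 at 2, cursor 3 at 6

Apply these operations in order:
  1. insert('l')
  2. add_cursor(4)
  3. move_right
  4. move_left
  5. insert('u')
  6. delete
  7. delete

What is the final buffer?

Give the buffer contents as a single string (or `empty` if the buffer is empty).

After op 1 (insert('l')): buffer="larlnlggl" (len 9), cursors c1@1 c2@4 c3@9, authorship 1..2....3
After op 2 (add_cursor(4)): buffer="larlnlggl" (len 9), cursors c1@1 c2@4 c4@4 c3@9, authorship 1..2....3
After op 3 (move_right): buffer="larlnlggl" (len 9), cursors c1@2 c2@5 c4@5 c3@9, authorship 1..2....3
After op 4 (move_left): buffer="larlnlggl" (len 9), cursors c1@1 c2@4 c4@4 c3@8, authorship 1..2....3
After op 5 (insert('u')): buffer="luarluunlggul" (len 13), cursors c1@2 c2@7 c4@7 c3@12, authorship 11..224....33
After op 6 (delete): buffer="larlnlggl" (len 9), cursors c1@1 c2@4 c4@4 c3@8, authorship 1..2....3
After op 7 (delete): buffer="anlgl" (len 5), cursors c1@0 c2@1 c4@1 c3@4, authorship ....3

Answer: anlgl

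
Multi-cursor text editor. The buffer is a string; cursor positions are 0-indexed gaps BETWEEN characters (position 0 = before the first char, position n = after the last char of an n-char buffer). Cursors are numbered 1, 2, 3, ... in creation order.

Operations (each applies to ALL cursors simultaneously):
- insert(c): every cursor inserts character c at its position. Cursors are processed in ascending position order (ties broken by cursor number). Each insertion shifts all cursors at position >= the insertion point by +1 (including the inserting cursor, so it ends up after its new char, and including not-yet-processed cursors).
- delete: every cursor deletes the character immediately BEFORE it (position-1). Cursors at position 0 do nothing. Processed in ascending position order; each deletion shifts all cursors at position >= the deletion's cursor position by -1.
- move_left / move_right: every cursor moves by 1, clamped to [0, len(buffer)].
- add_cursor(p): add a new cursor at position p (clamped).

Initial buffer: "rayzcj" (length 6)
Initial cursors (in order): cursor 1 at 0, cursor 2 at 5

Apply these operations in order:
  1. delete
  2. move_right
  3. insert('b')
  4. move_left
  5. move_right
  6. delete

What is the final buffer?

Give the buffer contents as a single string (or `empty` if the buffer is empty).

After op 1 (delete): buffer="rayzj" (len 5), cursors c1@0 c2@4, authorship .....
After op 2 (move_right): buffer="rayzj" (len 5), cursors c1@1 c2@5, authorship .....
After op 3 (insert('b')): buffer="rbayzjb" (len 7), cursors c1@2 c2@7, authorship .1....2
After op 4 (move_left): buffer="rbayzjb" (len 7), cursors c1@1 c2@6, authorship .1....2
After op 5 (move_right): buffer="rbayzjb" (len 7), cursors c1@2 c2@7, authorship .1....2
After op 6 (delete): buffer="rayzj" (len 5), cursors c1@1 c2@5, authorship .....

Answer: rayzj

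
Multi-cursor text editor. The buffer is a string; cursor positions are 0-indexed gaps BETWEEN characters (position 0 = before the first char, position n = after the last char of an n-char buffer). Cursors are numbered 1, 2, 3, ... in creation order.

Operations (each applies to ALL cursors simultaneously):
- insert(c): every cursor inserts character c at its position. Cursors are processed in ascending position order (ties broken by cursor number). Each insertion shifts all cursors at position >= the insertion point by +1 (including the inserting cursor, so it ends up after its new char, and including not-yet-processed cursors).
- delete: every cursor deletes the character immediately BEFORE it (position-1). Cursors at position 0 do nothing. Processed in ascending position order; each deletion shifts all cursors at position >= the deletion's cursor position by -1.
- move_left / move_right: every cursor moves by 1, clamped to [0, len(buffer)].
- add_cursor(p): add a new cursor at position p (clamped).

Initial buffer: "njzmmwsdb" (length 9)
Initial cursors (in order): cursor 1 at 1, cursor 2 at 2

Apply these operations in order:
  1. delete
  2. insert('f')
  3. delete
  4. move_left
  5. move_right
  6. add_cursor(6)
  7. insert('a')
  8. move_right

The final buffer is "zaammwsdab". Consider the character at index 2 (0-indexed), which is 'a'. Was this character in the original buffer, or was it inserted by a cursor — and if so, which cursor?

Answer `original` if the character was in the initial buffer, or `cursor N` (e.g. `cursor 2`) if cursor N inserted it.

After op 1 (delete): buffer="zmmwsdb" (len 7), cursors c1@0 c2@0, authorship .......
After op 2 (insert('f')): buffer="ffzmmwsdb" (len 9), cursors c1@2 c2@2, authorship 12.......
After op 3 (delete): buffer="zmmwsdb" (len 7), cursors c1@0 c2@0, authorship .......
After op 4 (move_left): buffer="zmmwsdb" (len 7), cursors c1@0 c2@0, authorship .......
After op 5 (move_right): buffer="zmmwsdb" (len 7), cursors c1@1 c2@1, authorship .......
After op 6 (add_cursor(6)): buffer="zmmwsdb" (len 7), cursors c1@1 c2@1 c3@6, authorship .......
After op 7 (insert('a')): buffer="zaammwsdab" (len 10), cursors c1@3 c2@3 c3@9, authorship .12.....3.
After op 8 (move_right): buffer="zaammwsdab" (len 10), cursors c1@4 c2@4 c3@10, authorship .12.....3.
Authorship (.=original, N=cursor N): . 1 2 . . . . . 3 .
Index 2: author = 2

Answer: cursor 2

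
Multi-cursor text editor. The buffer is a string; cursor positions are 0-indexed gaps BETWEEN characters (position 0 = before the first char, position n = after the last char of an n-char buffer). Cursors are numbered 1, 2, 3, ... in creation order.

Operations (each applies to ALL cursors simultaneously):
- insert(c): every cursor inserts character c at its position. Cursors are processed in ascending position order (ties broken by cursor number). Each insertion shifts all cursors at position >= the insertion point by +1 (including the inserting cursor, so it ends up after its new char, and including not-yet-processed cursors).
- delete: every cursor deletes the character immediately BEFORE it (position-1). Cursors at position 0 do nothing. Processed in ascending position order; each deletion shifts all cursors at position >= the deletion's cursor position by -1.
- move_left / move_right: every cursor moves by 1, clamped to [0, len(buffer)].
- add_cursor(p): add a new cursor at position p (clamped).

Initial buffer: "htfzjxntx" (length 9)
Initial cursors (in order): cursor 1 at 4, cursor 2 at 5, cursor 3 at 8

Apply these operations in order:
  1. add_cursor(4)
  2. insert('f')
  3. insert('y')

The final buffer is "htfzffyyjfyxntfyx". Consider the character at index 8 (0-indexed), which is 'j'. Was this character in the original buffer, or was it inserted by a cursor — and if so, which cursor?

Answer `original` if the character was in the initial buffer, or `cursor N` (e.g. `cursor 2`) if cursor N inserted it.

Answer: original

Derivation:
After op 1 (add_cursor(4)): buffer="htfzjxntx" (len 9), cursors c1@4 c4@4 c2@5 c3@8, authorship .........
After op 2 (insert('f')): buffer="htfzffjfxntfx" (len 13), cursors c1@6 c4@6 c2@8 c3@12, authorship ....14.2...3.
After op 3 (insert('y')): buffer="htfzffyyjfyxntfyx" (len 17), cursors c1@8 c4@8 c2@11 c3@16, authorship ....1414.22...33.
Authorship (.=original, N=cursor N): . . . . 1 4 1 4 . 2 2 . . . 3 3 .
Index 8: author = original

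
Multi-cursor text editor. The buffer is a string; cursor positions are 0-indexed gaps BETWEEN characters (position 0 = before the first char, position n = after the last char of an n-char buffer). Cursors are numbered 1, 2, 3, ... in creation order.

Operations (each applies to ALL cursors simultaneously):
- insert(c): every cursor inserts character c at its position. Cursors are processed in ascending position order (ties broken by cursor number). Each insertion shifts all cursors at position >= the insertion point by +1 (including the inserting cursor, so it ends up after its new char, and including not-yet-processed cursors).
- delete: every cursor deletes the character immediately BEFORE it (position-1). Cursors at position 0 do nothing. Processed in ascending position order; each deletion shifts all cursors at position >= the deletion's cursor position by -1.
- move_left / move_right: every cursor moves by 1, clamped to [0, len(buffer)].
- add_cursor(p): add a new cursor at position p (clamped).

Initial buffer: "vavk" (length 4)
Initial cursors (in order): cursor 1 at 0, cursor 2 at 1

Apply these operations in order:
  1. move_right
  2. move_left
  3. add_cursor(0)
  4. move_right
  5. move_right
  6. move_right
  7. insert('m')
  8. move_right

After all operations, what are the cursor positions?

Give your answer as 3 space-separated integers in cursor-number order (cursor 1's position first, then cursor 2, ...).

Answer: 6 7 6

Derivation:
After op 1 (move_right): buffer="vavk" (len 4), cursors c1@1 c2@2, authorship ....
After op 2 (move_left): buffer="vavk" (len 4), cursors c1@0 c2@1, authorship ....
After op 3 (add_cursor(0)): buffer="vavk" (len 4), cursors c1@0 c3@0 c2@1, authorship ....
After op 4 (move_right): buffer="vavk" (len 4), cursors c1@1 c3@1 c2@2, authorship ....
After op 5 (move_right): buffer="vavk" (len 4), cursors c1@2 c3@2 c2@3, authorship ....
After op 6 (move_right): buffer="vavk" (len 4), cursors c1@3 c3@3 c2@4, authorship ....
After op 7 (insert('m')): buffer="vavmmkm" (len 7), cursors c1@5 c3@5 c2@7, authorship ...13.2
After op 8 (move_right): buffer="vavmmkm" (len 7), cursors c1@6 c3@6 c2@7, authorship ...13.2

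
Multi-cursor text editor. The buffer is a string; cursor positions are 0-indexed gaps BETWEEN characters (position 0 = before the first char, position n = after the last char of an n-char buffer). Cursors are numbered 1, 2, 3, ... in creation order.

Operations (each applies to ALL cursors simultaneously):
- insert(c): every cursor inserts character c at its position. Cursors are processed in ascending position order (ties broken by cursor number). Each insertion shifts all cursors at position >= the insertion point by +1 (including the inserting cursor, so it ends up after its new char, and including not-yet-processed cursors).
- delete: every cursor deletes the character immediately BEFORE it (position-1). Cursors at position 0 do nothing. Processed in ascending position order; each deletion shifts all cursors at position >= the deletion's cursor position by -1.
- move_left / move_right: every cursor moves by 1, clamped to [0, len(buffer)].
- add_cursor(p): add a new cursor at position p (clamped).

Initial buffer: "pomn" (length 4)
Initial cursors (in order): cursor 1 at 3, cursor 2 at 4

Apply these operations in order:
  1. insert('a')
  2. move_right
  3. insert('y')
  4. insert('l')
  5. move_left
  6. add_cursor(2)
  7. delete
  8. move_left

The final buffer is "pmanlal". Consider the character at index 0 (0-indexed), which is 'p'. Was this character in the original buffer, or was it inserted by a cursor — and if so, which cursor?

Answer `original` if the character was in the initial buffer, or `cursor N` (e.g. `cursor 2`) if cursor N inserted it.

After op 1 (insert('a')): buffer="pomana" (len 6), cursors c1@4 c2@6, authorship ...1.2
After op 2 (move_right): buffer="pomana" (len 6), cursors c1@5 c2@6, authorship ...1.2
After op 3 (insert('y')): buffer="pomanyay" (len 8), cursors c1@6 c2@8, authorship ...1.122
After op 4 (insert('l')): buffer="pomanylayl" (len 10), cursors c1@7 c2@10, authorship ...1.11222
After op 5 (move_left): buffer="pomanylayl" (len 10), cursors c1@6 c2@9, authorship ...1.11222
After op 6 (add_cursor(2)): buffer="pomanylayl" (len 10), cursors c3@2 c1@6 c2@9, authorship ...1.11222
After op 7 (delete): buffer="pmanlal" (len 7), cursors c3@1 c1@4 c2@6, authorship ..1.122
After op 8 (move_left): buffer="pmanlal" (len 7), cursors c3@0 c1@3 c2@5, authorship ..1.122
Authorship (.=original, N=cursor N): . . 1 . 1 2 2
Index 0: author = original

Answer: original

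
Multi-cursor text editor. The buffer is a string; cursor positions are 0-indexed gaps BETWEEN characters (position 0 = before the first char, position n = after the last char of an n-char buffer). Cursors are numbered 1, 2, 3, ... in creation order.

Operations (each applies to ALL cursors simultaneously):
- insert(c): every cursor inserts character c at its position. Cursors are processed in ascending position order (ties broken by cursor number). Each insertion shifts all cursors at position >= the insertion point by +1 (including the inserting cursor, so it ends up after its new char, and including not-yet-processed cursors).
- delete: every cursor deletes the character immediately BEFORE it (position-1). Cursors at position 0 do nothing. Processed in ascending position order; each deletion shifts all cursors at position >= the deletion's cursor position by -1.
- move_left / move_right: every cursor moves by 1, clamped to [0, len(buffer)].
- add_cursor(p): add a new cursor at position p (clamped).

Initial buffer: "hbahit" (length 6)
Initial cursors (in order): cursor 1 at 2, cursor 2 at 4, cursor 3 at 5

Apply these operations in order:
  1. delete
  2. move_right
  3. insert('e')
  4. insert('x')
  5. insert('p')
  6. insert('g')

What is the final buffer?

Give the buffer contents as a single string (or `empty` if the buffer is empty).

After op 1 (delete): buffer="hat" (len 3), cursors c1@1 c2@2 c3@2, authorship ...
After op 2 (move_right): buffer="hat" (len 3), cursors c1@2 c2@3 c3@3, authorship ...
After op 3 (insert('e')): buffer="haetee" (len 6), cursors c1@3 c2@6 c3@6, authorship ..1.23
After op 4 (insert('x')): buffer="haexteexx" (len 9), cursors c1@4 c2@9 c3@9, authorship ..11.2323
After op 5 (insert('p')): buffer="haexpteexxpp" (len 12), cursors c1@5 c2@12 c3@12, authorship ..111.232323
After op 6 (insert('g')): buffer="haexpgteexxppgg" (len 15), cursors c1@6 c2@15 c3@15, authorship ..1111.23232323

Answer: haexpgteexxppgg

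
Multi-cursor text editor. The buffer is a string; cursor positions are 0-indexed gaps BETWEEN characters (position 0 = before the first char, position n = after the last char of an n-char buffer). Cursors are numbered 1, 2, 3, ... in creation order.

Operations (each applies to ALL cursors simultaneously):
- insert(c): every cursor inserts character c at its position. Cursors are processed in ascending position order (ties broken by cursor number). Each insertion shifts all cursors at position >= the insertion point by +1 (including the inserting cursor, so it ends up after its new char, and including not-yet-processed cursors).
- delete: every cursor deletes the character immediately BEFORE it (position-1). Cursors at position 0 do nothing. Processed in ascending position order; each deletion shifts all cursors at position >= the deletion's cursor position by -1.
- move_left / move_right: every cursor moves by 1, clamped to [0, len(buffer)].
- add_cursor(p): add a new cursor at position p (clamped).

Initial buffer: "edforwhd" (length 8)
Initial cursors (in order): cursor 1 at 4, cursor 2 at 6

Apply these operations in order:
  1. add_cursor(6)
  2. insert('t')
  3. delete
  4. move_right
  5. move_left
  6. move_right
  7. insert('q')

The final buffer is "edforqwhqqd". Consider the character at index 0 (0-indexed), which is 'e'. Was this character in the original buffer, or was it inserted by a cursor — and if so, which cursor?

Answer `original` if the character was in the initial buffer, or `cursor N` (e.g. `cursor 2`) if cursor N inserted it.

After op 1 (add_cursor(6)): buffer="edforwhd" (len 8), cursors c1@4 c2@6 c3@6, authorship ........
After op 2 (insert('t')): buffer="edfotrwtthd" (len 11), cursors c1@5 c2@9 c3@9, authorship ....1..23..
After op 3 (delete): buffer="edforwhd" (len 8), cursors c1@4 c2@6 c3@6, authorship ........
After op 4 (move_right): buffer="edforwhd" (len 8), cursors c1@5 c2@7 c3@7, authorship ........
After op 5 (move_left): buffer="edforwhd" (len 8), cursors c1@4 c2@6 c3@6, authorship ........
After op 6 (move_right): buffer="edforwhd" (len 8), cursors c1@5 c2@7 c3@7, authorship ........
After op 7 (insert('q')): buffer="edforqwhqqd" (len 11), cursors c1@6 c2@10 c3@10, authorship .....1..23.
Authorship (.=original, N=cursor N): . . . . . 1 . . 2 3 .
Index 0: author = original

Answer: original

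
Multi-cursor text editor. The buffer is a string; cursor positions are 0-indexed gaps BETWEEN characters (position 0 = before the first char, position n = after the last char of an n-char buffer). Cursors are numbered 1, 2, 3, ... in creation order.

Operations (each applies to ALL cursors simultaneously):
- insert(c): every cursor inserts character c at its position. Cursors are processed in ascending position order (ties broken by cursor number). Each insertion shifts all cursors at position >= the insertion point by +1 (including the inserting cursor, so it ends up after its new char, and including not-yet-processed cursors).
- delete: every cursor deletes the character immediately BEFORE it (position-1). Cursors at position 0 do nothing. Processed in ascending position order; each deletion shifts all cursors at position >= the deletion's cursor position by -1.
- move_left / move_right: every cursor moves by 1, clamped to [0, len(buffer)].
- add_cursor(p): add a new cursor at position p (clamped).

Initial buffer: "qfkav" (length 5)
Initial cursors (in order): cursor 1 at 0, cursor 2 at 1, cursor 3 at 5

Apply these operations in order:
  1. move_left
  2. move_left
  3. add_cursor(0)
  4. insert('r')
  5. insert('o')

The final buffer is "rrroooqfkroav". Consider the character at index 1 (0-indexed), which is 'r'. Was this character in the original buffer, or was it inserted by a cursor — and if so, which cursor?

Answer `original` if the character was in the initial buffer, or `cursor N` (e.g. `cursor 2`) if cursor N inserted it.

Answer: cursor 2

Derivation:
After op 1 (move_left): buffer="qfkav" (len 5), cursors c1@0 c2@0 c3@4, authorship .....
After op 2 (move_left): buffer="qfkav" (len 5), cursors c1@0 c2@0 c3@3, authorship .....
After op 3 (add_cursor(0)): buffer="qfkav" (len 5), cursors c1@0 c2@0 c4@0 c3@3, authorship .....
After op 4 (insert('r')): buffer="rrrqfkrav" (len 9), cursors c1@3 c2@3 c4@3 c3@7, authorship 124...3..
After op 5 (insert('o')): buffer="rrroooqfkroav" (len 13), cursors c1@6 c2@6 c4@6 c3@11, authorship 124124...33..
Authorship (.=original, N=cursor N): 1 2 4 1 2 4 . . . 3 3 . .
Index 1: author = 2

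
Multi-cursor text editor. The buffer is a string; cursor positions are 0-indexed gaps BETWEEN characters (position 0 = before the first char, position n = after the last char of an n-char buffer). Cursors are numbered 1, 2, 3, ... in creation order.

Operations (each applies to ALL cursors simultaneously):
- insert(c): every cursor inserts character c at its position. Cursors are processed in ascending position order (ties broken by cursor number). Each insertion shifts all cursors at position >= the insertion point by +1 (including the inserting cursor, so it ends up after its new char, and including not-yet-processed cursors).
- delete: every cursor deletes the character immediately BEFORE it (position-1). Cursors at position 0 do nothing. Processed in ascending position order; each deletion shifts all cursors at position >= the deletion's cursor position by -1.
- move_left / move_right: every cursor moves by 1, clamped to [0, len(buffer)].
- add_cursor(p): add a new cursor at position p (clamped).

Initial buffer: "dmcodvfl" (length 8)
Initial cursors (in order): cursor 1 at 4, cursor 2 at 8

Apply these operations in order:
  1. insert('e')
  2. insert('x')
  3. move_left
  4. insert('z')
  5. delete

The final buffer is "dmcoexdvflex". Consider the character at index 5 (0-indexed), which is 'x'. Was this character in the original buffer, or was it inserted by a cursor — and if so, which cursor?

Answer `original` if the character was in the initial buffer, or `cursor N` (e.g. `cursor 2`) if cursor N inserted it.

Answer: cursor 1

Derivation:
After op 1 (insert('e')): buffer="dmcoedvfle" (len 10), cursors c1@5 c2@10, authorship ....1....2
After op 2 (insert('x')): buffer="dmcoexdvflex" (len 12), cursors c1@6 c2@12, authorship ....11....22
After op 3 (move_left): buffer="dmcoexdvflex" (len 12), cursors c1@5 c2@11, authorship ....11....22
After op 4 (insert('z')): buffer="dmcoezxdvflezx" (len 14), cursors c1@6 c2@13, authorship ....111....222
After op 5 (delete): buffer="dmcoexdvflex" (len 12), cursors c1@5 c2@11, authorship ....11....22
Authorship (.=original, N=cursor N): . . . . 1 1 . . . . 2 2
Index 5: author = 1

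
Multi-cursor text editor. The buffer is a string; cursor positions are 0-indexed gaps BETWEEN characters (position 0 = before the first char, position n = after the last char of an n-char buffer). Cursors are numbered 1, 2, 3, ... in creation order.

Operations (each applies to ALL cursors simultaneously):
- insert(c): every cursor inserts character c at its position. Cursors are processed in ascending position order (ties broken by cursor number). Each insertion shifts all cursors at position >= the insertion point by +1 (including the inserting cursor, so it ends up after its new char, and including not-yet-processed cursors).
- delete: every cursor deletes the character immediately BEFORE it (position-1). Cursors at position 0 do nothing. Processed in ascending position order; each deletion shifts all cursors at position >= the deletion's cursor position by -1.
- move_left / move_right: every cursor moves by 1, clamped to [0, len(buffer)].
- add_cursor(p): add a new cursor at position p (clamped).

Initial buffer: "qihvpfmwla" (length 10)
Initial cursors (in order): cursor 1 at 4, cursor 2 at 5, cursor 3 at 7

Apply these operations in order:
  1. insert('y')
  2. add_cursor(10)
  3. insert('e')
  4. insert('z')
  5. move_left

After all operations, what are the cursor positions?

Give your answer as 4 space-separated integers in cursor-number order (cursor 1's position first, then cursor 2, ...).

Answer: 6 10 17 17

Derivation:
After op 1 (insert('y')): buffer="qihvypyfmywla" (len 13), cursors c1@5 c2@7 c3@10, authorship ....1.2..3...
After op 2 (add_cursor(10)): buffer="qihvypyfmywla" (len 13), cursors c1@5 c2@7 c3@10 c4@10, authorship ....1.2..3...
After op 3 (insert('e')): buffer="qihvyepyefmyeewla" (len 17), cursors c1@6 c2@9 c3@14 c4@14, authorship ....11.22..334...
After op 4 (insert('z')): buffer="qihvyezpyezfmyeezzwla" (len 21), cursors c1@7 c2@11 c3@18 c4@18, authorship ....111.222..33434...
After op 5 (move_left): buffer="qihvyezpyezfmyeezzwla" (len 21), cursors c1@6 c2@10 c3@17 c4@17, authorship ....111.222..33434...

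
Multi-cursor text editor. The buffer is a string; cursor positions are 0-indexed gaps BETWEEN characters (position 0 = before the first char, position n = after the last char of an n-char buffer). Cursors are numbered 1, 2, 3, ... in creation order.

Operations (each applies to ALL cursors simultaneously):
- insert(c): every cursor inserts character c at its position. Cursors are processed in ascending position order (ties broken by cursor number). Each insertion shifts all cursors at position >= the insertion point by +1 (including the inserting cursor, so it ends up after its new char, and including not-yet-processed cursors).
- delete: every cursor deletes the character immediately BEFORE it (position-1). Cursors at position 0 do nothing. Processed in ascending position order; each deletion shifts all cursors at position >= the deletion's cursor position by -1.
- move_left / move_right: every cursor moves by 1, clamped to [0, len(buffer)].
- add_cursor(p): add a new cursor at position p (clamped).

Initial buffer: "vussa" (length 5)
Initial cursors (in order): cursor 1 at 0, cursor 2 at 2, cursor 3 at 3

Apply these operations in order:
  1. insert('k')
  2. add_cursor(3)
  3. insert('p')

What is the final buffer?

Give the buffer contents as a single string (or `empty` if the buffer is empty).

Answer: kpvupkpskpsa

Derivation:
After op 1 (insert('k')): buffer="kvuksksa" (len 8), cursors c1@1 c2@4 c3@6, authorship 1..2.3..
After op 2 (add_cursor(3)): buffer="kvuksksa" (len 8), cursors c1@1 c4@3 c2@4 c3@6, authorship 1..2.3..
After op 3 (insert('p')): buffer="kpvupkpskpsa" (len 12), cursors c1@2 c4@5 c2@7 c3@10, authorship 11..422.33..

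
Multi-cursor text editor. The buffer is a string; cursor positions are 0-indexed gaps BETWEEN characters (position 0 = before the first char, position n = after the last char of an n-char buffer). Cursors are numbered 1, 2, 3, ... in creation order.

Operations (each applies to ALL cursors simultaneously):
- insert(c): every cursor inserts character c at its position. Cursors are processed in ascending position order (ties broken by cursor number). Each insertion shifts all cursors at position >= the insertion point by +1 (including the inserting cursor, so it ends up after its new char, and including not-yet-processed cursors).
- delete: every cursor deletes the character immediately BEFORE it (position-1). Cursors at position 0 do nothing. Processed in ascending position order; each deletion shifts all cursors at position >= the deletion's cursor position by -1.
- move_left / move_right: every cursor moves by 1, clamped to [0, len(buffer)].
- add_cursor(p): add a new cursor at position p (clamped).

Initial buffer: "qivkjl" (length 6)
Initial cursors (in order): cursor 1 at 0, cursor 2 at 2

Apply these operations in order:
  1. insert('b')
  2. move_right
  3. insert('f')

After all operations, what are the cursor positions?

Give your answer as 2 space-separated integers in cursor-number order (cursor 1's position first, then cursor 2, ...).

Answer: 3 7

Derivation:
After op 1 (insert('b')): buffer="bqibvkjl" (len 8), cursors c1@1 c2@4, authorship 1..2....
After op 2 (move_right): buffer="bqibvkjl" (len 8), cursors c1@2 c2@5, authorship 1..2....
After op 3 (insert('f')): buffer="bqfibvfkjl" (len 10), cursors c1@3 c2@7, authorship 1.1.2.2...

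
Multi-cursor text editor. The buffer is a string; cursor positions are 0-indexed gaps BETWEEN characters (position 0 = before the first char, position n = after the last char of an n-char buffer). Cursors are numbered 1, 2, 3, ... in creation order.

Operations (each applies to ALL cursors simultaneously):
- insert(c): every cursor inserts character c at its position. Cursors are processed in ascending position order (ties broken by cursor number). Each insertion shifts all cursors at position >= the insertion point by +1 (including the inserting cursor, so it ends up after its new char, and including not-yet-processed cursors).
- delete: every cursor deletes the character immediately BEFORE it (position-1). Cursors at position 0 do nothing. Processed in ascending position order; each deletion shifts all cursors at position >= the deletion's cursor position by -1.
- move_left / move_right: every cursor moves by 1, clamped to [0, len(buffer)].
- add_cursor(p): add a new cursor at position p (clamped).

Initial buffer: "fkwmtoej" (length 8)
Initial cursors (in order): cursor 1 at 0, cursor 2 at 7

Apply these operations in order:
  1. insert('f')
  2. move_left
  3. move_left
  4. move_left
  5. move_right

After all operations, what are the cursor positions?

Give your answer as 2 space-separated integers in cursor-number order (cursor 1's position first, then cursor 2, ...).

Answer: 1 7

Derivation:
After op 1 (insert('f')): buffer="ffkwmtoefj" (len 10), cursors c1@1 c2@9, authorship 1.......2.
After op 2 (move_left): buffer="ffkwmtoefj" (len 10), cursors c1@0 c2@8, authorship 1.......2.
After op 3 (move_left): buffer="ffkwmtoefj" (len 10), cursors c1@0 c2@7, authorship 1.......2.
After op 4 (move_left): buffer="ffkwmtoefj" (len 10), cursors c1@0 c2@6, authorship 1.......2.
After op 5 (move_right): buffer="ffkwmtoefj" (len 10), cursors c1@1 c2@7, authorship 1.......2.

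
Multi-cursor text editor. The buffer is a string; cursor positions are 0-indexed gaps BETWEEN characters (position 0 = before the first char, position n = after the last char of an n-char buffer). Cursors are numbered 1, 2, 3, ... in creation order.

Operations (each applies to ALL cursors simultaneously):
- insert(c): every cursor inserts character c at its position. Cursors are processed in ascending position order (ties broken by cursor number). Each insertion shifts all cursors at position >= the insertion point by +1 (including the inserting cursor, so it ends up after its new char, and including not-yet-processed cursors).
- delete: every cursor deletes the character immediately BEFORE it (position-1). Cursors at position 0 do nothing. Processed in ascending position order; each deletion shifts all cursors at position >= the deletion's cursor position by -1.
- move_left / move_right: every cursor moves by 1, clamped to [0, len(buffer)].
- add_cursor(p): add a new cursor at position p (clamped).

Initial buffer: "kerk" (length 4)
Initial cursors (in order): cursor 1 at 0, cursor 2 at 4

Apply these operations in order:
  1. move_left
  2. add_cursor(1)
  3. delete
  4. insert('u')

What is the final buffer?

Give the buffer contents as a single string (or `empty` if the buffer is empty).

Answer: uueuk

Derivation:
After op 1 (move_left): buffer="kerk" (len 4), cursors c1@0 c2@3, authorship ....
After op 2 (add_cursor(1)): buffer="kerk" (len 4), cursors c1@0 c3@1 c2@3, authorship ....
After op 3 (delete): buffer="ek" (len 2), cursors c1@0 c3@0 c2@1, authorship ..
After op 4 (insert('u')): buffer="uueuk" (len 5), cursors c1@2 c3@2 c2@4, authorship 13.2.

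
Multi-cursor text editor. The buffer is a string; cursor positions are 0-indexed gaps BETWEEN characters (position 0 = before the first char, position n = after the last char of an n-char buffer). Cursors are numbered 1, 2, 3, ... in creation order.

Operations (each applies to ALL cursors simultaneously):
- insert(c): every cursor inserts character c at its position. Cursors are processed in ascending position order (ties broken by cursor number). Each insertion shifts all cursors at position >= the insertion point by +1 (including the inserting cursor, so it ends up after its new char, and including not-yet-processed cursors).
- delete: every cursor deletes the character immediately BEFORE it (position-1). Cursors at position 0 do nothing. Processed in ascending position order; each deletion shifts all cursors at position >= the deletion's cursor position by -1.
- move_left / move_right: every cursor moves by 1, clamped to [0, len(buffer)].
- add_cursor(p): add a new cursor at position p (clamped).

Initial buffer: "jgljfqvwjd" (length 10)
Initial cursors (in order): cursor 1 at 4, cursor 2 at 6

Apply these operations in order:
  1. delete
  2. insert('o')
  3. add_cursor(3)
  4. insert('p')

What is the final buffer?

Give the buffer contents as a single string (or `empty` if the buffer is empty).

Answer: jglpopfopvwjd

Derivation:
After op 1 (delete): buffer="jglfvwjd" (len 8), cursors c1@3 c2@4, authorship ........
After op 2 (insert('o')): buffer="jglofovwjd" (len 10), cursors c1@4 c2@6, authorship ...1.2....
After op 3 (add_cursor(3)): buffer="jglofovwjd" (len 10), cursors c3@3 c1@4 c2@6, authorship ...1.2....
After op 4 (insert('p')): buffer="jglpopfopvwjd" (len 13), cursors c3@4 c1@6 c2@9, authorship ...311.22....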